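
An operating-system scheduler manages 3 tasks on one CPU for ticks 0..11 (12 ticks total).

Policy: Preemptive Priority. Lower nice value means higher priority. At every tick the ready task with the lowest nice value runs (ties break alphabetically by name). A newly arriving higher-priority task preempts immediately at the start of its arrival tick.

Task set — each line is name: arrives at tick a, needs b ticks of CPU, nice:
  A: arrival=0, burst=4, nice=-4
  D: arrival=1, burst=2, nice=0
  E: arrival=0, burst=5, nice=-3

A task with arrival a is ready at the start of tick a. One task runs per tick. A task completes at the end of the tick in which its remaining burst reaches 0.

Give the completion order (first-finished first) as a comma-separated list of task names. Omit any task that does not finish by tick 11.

completion order = A, E, D

t=0: ready={A,E} → run A
t=1: ready={A,D,E} → run A
t=2: ready={A,D,E} → run A
t=3: ready={A,D,E} → run A
t=4: ready={D,E} → run E
t=5: ready={D,E} → run E
t=6: ready={D,E} → run E
t=7: ready={D,E} → run E
t=8: ready={D,E} → run E
t=9: ready={D} → run D
t=10: ready={D} → run D
t=11: (idle)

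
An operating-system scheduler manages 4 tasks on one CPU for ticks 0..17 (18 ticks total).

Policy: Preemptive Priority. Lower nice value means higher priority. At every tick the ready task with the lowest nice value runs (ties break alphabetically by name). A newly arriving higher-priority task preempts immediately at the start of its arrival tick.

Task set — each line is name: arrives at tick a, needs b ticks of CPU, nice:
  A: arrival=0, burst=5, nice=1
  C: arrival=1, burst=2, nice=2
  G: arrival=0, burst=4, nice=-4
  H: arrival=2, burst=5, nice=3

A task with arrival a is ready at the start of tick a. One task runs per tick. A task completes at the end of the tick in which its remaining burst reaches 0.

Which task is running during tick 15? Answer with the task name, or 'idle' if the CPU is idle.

t=0: ready={A,G} → run G
t=1: ready={A,C,G} → run G
t=2: ready={A,C,G,H} → run G
t=3: ready={A,C,G,H} → run G
t=4: ready={A,C,H} → run A
t=5: ready={A,C,H} → run A
t=6: ready={A,C,H} → run A
t=7: ready={A,C,H} → run A
t=8: ready={A,C,H} → run A
t=9: ready={C,H} → run C
t=10: ready={C,H} → run C
t=11: ready={H} → run H
t=12: ready={H} → run H
t=13: ready={H} → run H
t=14: ready={H} → run H
t=15: ready={H} → run H
t=16: (idle)
t=17: (idle)

running at tick 15 = H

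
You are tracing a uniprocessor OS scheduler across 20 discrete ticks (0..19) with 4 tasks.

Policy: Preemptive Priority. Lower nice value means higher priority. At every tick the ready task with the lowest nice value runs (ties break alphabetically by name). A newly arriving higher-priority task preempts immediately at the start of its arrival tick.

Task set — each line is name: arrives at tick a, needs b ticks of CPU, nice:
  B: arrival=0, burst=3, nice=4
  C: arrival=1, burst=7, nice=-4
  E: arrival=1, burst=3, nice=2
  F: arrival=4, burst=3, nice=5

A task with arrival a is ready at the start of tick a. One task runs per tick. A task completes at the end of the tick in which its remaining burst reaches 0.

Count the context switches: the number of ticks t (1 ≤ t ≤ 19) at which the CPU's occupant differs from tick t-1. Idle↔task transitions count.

t=0: ready={B} → run B
t=1: ready={B,C,E} → run C
t=2: ready={B,C,E} → run C
t=3: ready={B,C,E} → run C
t=4: ready={B,C,E,F} → run C
t=5: ready={B,C,E,F} → run C
t=6: ready={B,C,E,F} → run C
t=7: ready={B,C,E,F} → run C
t=8: ready={B,E,F} → run E
t=9: ready={B,E,F} → run E
t=10: ready={B,E,F} → run E
t=11: ready={B,F} → run B
t=12: ready={B,F} → run B
t=13: ready={F} → run F
t=14: ready={F} → run F
t=15: ready={F} → run F
t=16: (idle)
t=17: (idle)
t=18: (idle)
t=19: (idle)

context switches = 5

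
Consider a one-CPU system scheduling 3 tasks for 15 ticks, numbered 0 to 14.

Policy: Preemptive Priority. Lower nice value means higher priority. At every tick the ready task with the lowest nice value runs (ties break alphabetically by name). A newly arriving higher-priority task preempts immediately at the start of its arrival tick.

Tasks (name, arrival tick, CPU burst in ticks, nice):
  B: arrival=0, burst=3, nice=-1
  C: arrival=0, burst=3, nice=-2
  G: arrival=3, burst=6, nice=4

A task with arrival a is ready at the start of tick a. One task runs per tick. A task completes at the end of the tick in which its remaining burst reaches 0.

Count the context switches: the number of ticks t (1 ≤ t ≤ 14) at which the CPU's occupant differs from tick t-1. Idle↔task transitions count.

context switches = 3

t=0: ready={B,C} → run C
t=1: ready={B,C} → run C
t=2: ready={B,C} → run C
t=3: ready={B,G} → run B
t=4: ready={B,G} → run B
t=5: ready={B,G} → run B
t=6: ready={G} → run G
t=7: ready={G} → run G
t=8: ready={G} → run G
t=9: ready={G} → run G
t=10: ready={G} → run G
t=11: ready={G} → run G
t=12: (idle)
t=13: (idle)
t=14: (idle)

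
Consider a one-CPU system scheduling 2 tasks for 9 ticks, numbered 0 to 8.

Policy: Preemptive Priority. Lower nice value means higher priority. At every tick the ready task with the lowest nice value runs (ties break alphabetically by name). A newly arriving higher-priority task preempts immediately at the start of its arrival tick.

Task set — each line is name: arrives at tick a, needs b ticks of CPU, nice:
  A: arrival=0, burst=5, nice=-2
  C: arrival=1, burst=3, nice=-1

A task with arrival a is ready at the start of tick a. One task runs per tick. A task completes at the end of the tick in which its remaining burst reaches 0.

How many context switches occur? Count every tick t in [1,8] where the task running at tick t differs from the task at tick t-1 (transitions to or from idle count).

t=0: ready={A} → run A
t=1: ready={A,C} → run A
t=2: ready={A,C} → run A
t=3: ready={A,C} → run A
t=4: ready={A,C} → run A
t=5: ready={C} → run C
t=6: ready={C} → run C
t=7: ready={C} → run C
t=8: (idle)

context switches = 2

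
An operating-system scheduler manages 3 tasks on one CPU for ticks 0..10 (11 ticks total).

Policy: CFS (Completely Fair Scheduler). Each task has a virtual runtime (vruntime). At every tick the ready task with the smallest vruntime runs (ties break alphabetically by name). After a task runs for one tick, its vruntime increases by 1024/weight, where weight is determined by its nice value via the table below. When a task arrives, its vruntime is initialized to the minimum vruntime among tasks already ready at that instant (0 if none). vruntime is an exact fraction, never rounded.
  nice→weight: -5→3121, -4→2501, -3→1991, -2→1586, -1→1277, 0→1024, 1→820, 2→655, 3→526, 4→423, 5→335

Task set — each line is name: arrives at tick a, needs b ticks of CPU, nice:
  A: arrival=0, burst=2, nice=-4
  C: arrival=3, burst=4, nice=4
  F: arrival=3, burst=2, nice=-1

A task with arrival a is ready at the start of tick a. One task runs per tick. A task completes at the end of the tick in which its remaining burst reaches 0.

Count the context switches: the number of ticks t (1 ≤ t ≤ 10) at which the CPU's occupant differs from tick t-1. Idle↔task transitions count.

context switches = 5

t=0: vr[A=0] → run A
t=1: vr[A=1024/2501] → run A
t=2: (idle)
t=3: vr[C=0 F=0] → run C
t=4: vr[C=1024/423 F=0] → run F
t=5: vr[C=1024/423 F=1024/1277] → run F
t=6: vr[C=1024/423] → run C
t=7: vr[C=2048/423] → run C
t=8: vr[C=1024/141] → run C
t=9: (idle)
t=10: (idle)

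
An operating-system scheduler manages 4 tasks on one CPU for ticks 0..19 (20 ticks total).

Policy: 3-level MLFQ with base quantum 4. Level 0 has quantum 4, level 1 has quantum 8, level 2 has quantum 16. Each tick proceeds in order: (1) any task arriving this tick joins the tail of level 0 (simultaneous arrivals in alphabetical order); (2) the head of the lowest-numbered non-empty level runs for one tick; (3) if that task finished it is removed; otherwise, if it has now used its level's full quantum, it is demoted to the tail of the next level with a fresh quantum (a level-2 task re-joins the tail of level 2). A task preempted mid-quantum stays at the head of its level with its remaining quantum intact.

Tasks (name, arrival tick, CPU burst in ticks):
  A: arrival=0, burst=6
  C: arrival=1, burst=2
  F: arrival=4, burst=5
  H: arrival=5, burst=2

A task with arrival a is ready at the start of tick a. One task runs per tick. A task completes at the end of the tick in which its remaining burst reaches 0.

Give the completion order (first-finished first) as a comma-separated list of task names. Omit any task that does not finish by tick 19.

completion order = C, H, A, F

t=0: L0/L1/L2 = A/-/- → run A
t=1: L0/L1/L2 = AC/-/- → run A
t=2: L0/L1/L2 = AC/-/- → run A
t=3: L0/L1/L2 = AC/-/- → run A
t=4: L0/L1/L2 = CF/A/- → run C
t=5: L0/L1/L2 = CFH/A/- → run C
t=6: L0/L1/L2 = FH/A/- → run F
t=7: L0/L1/L2 = FH/A/- → run F
t=8: L0/L1/L2 = FH/A/- → run F
t=9: L0/L1/L2 = FH/A/- → run F
t=10: L0/L1/L2 = H/AF/- → run H
t=11: L0/L1/L2 = H/AF/- → run H
t=12: L0/L1/L2 = -/AF/- → run A
t=13: L0/L1/L2 = -/AF/- → run A
t=14: L0/L1/L2 = -/F/- → run F
t=15: (idle)
t=16: (idle)
t=17: (idle)
t=18: (idle)
t=19: (idle)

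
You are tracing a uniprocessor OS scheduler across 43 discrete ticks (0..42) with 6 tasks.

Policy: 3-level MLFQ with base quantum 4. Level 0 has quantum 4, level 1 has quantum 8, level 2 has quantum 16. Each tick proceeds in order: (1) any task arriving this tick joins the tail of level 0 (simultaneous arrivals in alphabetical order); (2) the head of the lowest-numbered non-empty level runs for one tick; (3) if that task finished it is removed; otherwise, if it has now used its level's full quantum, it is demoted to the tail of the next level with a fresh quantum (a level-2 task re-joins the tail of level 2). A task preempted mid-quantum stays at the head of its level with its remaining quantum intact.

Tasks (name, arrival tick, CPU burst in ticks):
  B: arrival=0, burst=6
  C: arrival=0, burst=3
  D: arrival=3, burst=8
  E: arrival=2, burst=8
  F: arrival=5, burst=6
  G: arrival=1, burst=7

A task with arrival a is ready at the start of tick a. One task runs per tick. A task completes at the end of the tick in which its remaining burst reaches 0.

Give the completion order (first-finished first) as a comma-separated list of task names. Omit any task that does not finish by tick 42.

t=0: L0/L1/L2 = BC/-/- → run B
t=1: L0/L1/L2 = BCG/-/- → run B
t=2: L0/L1/L2 = BCGE/-/- → run B
t=3: L0/L1/L2 = BCGED/-/- → run B
t=4: L0/L1/L2 = CGED/B/- → run C
t=5: L0/L1/L2 = CGEDF/B/- → run C
t=6: L0/L1/L2 = CGEDF/B/- → run C
t=7: L0/L1/L2 = GEDF/B/- → run G
t=8: L0/L1/L2 = GEDF/B/- → run G
t=9: L0/L1/L2 = GEDF/B/- → run G
t=10: L0/L1/L2 = GEDF/B/- → run G
t=11: L0/L1/L2 = EDF/BG/- → run E
t=12: L0/L1/L2 = EDF/BG/- → run E
t=13: L0/L1/L2 = EDF/BG/- → run E
t=14: L0/L1/L2 = EDF/BG/- → run E
t=15: L0/L1/L2 = DF/BGE/- → run D
t=16: L0/L1/L2 = DF/BGE/- → run D
t=17: L0/L1/L2 = DF/BGE/- → run D
t=18: L0/L1/L2 = DF/BGE/- → run D
t=19: L0/L1/L2 = F/BGED/- → run F
t=20: L0/L1/L2 = F/BGED/- → run F
t=21: L0/L1/L2 = F/BGED/- → run F
t=22: L0/L1/L2 = F/BGED/- → run F
t=23: L0/L1/L2 = -/BGEDF/- → run B
t=24: L0/L1/L2 = -/BGEDF/- → run B
t=25: L0/L1/L2 = -/GEDF/- → run G
t=26: L0/L1/L2 = -/GEDF/- → run G
t=27: L0/L1/L2 = -/GEDF/- → run G
t=28: L0/L1/L2 = -/EDF/- → run E
t=29: L0/L1/L2 = -/EDF/- → run E
t=30: L0/L1/L2 = -/EDF/- → run E
t=31: L0/L1/L2 = -/EDF/- → run E
t=32: L0/L1/L2 = -/DF/- → run D
t=33: L0/L1/L2 = -/DF/- → run D
t=34: L0/L1/L2 = -/DF/- → run D
t=35: L0/L1/L2 = -/DF/- → run D
t=36: L0/L1/L2 = -/F/- → run F
t=37: L0/L1/L2 = -/F/- → run F
t=38: (idle)
t=39: (idle)
t=40: (idle)
t=41: (idle)
t=42: (idle)

completion order = C, B, G, E, D, F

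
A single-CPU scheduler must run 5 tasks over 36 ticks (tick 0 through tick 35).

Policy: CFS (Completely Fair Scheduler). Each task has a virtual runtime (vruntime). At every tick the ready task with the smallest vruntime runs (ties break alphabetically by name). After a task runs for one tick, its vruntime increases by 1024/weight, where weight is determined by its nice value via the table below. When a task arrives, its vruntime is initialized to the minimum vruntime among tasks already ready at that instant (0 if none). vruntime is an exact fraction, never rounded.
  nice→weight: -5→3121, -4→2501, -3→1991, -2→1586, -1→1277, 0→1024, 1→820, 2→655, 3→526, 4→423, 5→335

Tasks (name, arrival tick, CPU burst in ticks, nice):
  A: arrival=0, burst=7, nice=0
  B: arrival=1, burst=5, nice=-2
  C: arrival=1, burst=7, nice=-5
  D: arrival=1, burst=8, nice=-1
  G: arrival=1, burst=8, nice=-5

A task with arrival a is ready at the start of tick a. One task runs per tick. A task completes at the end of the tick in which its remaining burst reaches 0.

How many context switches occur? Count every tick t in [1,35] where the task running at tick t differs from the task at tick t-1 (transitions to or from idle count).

t=0: vr[A=0] → run A
t=1: vr[A=1 B=1 C=1 D=1 G=1] → run A
t=2: vr[A=2 B=1 C=1 D=1 G=1] → run B
t=3: vr[A=2 B=1305/793 C=1 D=1 G=1] → run C
t=4: vr[A=2 B=1305/793 C=4145/3121 D=1 G=1] → run D
t=5: vr[A=2 B=1305/793 C=4145/3121 D=2301/1277 G=1] → run G
t=6: vr[A=2 B=1305/793 C=4145/3121 D=2301/1277 G=4145/3121] → run C
t=7: vr[A=2 B=1305/793 C=5169/3121 D=2301/1277 G=4145/3121] → run G
t=8: vr[A=2 B=1305/793 C=5169/3121 D=2301/1277 G=5169/3121] → run B
t=9: vr[A=2 B=1817/793 C=5169/3121 D=2301/1277 G=5169/3121] → run C
t=10: vr[A=2 B=1817/793 C=6193/3121 D=2301/1277 G=5169/3121] → run G
t=11: vr[A=2 B=1817/793 C=6193/3121 D=2301/1277 G=6193/3121] → run D
t=12: vr[A=2 B=1817/793 C=6193/3121 D=3325/1277 G=6193/3121] → run C
t=13: vr[A=2 B=1817/793 C=7217/3121 D=3325/1277 G=6193/3121] → run G
t=14: vr[A=2 B=1817/793 C=7217/3121 D=3325/1277 G=7217/3121] → run A
t=15: vr[A=3 B=1817/793 C=7217/3121 D=3325/1277 G=7217/3121] → run B
t=16: vr[A=3 B=2329/793 C=7217/3121 D=3325/1277 G=7217/3121] → run C
t=17: vr[A=3 B=2329/793 C=8241/3121 D=3325/1277 G=7217/3121] → run G
t=18: vr[A=3 B=2329/793 C=8241/3121 D=3325/1277 G=8241/3121] → run D
t=19: vr[A=3 B=2329/793 C=8241/3121 D=4349/1277 G=8241/3121] → run C
t=20: vr[A=3 B=2329/793 C=9265/3121 D=4349/1277 G=8241/3121] → run G
t=21: vr[A=3 B=2329/793 C=9265/3121 D=4349/1277 G=9265/3121] → run B
t=22: vr[A=3 B=2841/793 C=9265/3121 D=4349/1277 G=9265/3121] → run C
t=23: vr[A=3 B=2841/793 D=4349/1277 G=9265/3121] → run G
t=24: vr[A=3 B=2841/793 D=4349/1277 G=10289/3121] → run A
t=25: vr[A=4 B=2841/793 D=4349/1277 G=10289/3121] → run G
t=26: vr[A=4 B=2841/793 D=4349/1277] → run D
t=27: vr[A=4 B=2841/793 D=5373/1277] → run B
t=28: vr[A=4 D=5373/1277] → run A
t=29: vr[A=5 D=5373/1277] → run D
t=30: vr[A=5 D=6397/1277] → run A
t=31: vr[A=6 D=6397/1277] → run D
t=32: vr[A=6 D=7421/1277] → run D
t=33: vr[A=6 D=8445/1277] → run A
t=34: vr[D=8445/1277] → run D
t=35: (idle)

context switches = 33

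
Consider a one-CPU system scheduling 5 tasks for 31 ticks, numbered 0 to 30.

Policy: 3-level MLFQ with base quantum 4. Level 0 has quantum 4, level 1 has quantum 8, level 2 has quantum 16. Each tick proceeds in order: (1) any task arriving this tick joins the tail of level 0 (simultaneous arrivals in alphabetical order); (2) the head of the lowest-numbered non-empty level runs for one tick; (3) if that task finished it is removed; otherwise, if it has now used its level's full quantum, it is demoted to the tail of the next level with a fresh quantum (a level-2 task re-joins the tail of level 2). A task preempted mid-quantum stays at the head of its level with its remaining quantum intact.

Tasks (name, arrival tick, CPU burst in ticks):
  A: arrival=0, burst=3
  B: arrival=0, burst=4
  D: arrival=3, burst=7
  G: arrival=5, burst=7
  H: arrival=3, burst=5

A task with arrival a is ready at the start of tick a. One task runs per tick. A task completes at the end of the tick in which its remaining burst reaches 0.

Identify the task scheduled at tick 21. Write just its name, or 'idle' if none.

running at tick 21 = D

t=0: L0/L1/L2 = AB/-/- → run A
t=1: L0/L1/L2 = AB/-/- → run A
t=2: L0/L1/L2 = AB/-/- → run A
t=3: L0/L1/L2 = BDH/-/- → run B
t=4: L0/L1/L2 = BDH/-/- → run B
t=5: L0/L1/L2 = BDHG/-/- → run B
t=6: L0/L1/L2 = BDHG/-/- → run B
t=7: L0/L1/L2 = DHG/-/- → run D
t=8: L0/L1/L2 = DHG/-/- → run D
t=9: L0/L1/L2 = DHG/-/- → run D
t=10: L0/L1/L2 = DHG/-/- → run D
t=11: L0/L1/L2 = HG/D/- → run H
t=12: L0/L1/L2 = HG/D/- → run H
t=13: L0/L1/L2 = HG/D/- → run H
t=14: L0/L1/L2 = HG/D/- → run H
t=15: L0/L1/L2 = G/DH/- → run G
t=16: L0/L1/L2 = G/DH/- → run G
t=17: L0/L1/L2 = G/DH/- → run G
t=18: L0/L1/L2 = G/DH/- → run G
t=19: L0/L1/L2 = -/DHG/- → run D
t=20: L0/L1/L2 = -/DHG/- → run D
t=21: L0/L1/L2 = -/DHG/- → run D
t=22: L0/L1/L2 = -/HG/- → run H
t=23: L0/L1/L2 = -/G/- → run G
t=24: L0/L1/L2 = -/G/- → run G
t=25: L0/L1/L2 = -/G/- → run G
t=26: (idle)
t=27: (idle)
t=28: (idle)
t=29: (idle)
t=30: (idle)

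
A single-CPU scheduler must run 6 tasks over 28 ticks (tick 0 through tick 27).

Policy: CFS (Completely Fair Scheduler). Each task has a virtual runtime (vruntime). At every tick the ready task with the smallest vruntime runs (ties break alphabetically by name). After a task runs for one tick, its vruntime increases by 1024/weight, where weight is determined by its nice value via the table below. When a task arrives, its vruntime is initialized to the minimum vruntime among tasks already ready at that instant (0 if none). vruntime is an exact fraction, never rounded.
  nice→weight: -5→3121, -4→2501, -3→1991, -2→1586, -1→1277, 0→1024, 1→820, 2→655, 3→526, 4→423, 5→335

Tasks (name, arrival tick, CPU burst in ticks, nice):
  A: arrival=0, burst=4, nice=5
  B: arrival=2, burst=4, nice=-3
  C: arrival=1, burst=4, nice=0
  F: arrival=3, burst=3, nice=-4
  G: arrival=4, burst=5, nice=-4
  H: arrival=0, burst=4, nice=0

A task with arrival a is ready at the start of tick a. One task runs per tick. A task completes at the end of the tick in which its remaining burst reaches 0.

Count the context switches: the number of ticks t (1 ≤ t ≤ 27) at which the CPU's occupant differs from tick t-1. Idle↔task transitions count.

t=0: vr[A=0 H=0] → run A
t=1: vr[A=1024/335 C=0 H=0] → run C
t=2: vr[A=1024/335 B=0 C=1 H=0] → run B
t=3: vr[A=1024/335 B=1024/1991 C=1 F=0 H=0] → run F
t=4: vr[A=1024/335 B=1024/1991 C=1 F=1024/2501 G=0 H=0] → run G
t=5: vr[A=1024/335 B=1024/1991 C=1 F=1024/2501 G=1024/2501 H=0] → run H
t=6: vr[A=1024/335 B=1024/1991 C=1 F=1024/2501 G=1024/2501 H=1] → run F
t=7: vr[A=1024/335 B=1024/1991 C=1 F=2048/2501 G=1024/2501 H=1] → run G
t=8: vr[A=1024/335 B=1024/1991 C=1 F=2048/2501 G=2048/2501 H=1] → run B
t=9: vr[A=1024/335 B=2048/1991 C=1 F=2048/2501 G=2048/2501 H=1] → run F
t=10: vr[A=1024/335 B=2048/1991 C=1 G=2048/2501 H=1] → run G
t=11: vr[A=1024/335 B=2048/1991 C=1 G=3072/2501 H=1] → run C
t=12: vr[A=1024/335 B=2048/1991 C=2 G=3072/2501 H=1] → run H
t=13: vr[A=1024/335 B=2048/1991 C=2 G=3072/2501 H=2] → run B
t=14: vr[A=1024/335 B=3072/1991 C=2 G=3072/2501 H=2] → run G
t=15: vr[A=1024/335 B=3072/1991 C=2 G=4096/2501 H=2] → run B
t=16: vr[A=1024/335 C=2 G=4096/2501 H=2] → run G
t=17: vr[A=1024/335 C=2 H=2] → run C
t=18: vr[A=1024/335 C=3 H=2] → run H
t=19: vr[A=1024/335 C=3 H=3] → run C
t=20: vr[A=1024/335 H=3] → run H
t=21: vr[A=1024/335] → run A
t=22: vr[A=2048/335] → run A
t=23: vr[A=3072/335] → run A
t=24: (idle)
t=25: (idle)
t=26: (idle)
t=27: (idle)

context switches = 22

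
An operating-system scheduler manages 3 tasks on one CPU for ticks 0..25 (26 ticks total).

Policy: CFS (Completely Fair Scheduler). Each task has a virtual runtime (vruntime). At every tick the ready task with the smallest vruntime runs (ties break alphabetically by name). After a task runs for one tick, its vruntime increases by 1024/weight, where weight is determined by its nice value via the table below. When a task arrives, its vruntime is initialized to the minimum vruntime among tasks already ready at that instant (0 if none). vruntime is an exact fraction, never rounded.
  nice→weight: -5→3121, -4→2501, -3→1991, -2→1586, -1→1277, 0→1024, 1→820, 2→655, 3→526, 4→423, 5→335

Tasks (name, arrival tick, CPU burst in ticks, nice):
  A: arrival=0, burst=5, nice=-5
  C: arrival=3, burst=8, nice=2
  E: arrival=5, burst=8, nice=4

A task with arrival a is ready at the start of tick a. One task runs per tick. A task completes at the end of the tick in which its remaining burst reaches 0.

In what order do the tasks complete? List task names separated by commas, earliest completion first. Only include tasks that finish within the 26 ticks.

completion order = A, C, E

t=0: vr[A=0] → run A
t=1: vr[A=1024/3121] → run A
t=2: vr[A=2048/3121] → run A
t=3: vr[A=3072/3121 C=3072/3121] → run A
t=4: vr[A=4096/3121 C=3072/3121] → run C
t=5: vr[A=4096/3121 C=5208064/2044255 E=4096/3121] → run A
t=6: vr[C=5208064/2044255 E=4096/3121] → run E
t=7: vr[C=5208064/2044255 E=4928512/1320183] → run C
t=8: vr[C=8403968/2044255 E=4928512/1320183] → run E
t=9: vr[C=8403968/2044255 E=8124416/1320183] → run C
t=10: vr[C=11599872/2044255 E=8124416/1320183] → run C
t=11: vr[C=14795776/2044255 E=8124416/1320183] → run E
t=12: vr[C=14795776/2044255 E=3773440/440061] → run C
t=13: vr[C=3598336/408851 E=3773440/440061] → run E
t=14: vr[C=3598336/408851 E=14516224/1320183] → run C
t=15: vr[C=21187584/2044255 E=14516224/1320183] → run C
t=16: vr[C=24383488/2044255 E=14516224/1320183] → run E
t=17: vr[C=24383488/2044255 E=17712128/1320183] → run C
t=18: vr[E=17712128/1320183] → run E
t=19: vr[E=6969344/440061] → run E
t=20: vr[E=24103936/1320183] → run E
t=21: (idle)
t=22: (idle)
t=23: (idle)
t=24: (idle)
t=25: (idle)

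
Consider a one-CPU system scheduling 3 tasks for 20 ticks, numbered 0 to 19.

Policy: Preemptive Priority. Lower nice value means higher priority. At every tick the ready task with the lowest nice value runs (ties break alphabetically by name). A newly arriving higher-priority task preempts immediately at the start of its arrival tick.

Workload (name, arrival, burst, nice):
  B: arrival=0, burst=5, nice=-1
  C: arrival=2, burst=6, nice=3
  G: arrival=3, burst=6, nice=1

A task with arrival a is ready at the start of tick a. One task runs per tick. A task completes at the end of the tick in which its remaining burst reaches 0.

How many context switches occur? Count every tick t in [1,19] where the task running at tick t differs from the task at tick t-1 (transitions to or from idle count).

t=0: ready={B} → run B
t=1: ready={B} → run B
t=2: ready={B,C} → run B
t=3: ready={B,C,G} → run B
t=4: ready={B,C,G} → run B
t=5: ready={C,G} → run G
t=6: ready={C,G} → run G
t=7: ready={C,G} → run G
t=8: ready={C,G} → run G
t=9: ready={C,G} → run G
t=10: ready={C,G} → run G
t=11: ready={C} → run C
t=12: ready={C} → run C
t=13: ready={C} → run C
t=14: ready={C} → run C
t=15: ready={C} → run C
t=16: ready={C} → run C
t=17: (idle)
t=18: (idle)
t=19: (idle)

context switches = 3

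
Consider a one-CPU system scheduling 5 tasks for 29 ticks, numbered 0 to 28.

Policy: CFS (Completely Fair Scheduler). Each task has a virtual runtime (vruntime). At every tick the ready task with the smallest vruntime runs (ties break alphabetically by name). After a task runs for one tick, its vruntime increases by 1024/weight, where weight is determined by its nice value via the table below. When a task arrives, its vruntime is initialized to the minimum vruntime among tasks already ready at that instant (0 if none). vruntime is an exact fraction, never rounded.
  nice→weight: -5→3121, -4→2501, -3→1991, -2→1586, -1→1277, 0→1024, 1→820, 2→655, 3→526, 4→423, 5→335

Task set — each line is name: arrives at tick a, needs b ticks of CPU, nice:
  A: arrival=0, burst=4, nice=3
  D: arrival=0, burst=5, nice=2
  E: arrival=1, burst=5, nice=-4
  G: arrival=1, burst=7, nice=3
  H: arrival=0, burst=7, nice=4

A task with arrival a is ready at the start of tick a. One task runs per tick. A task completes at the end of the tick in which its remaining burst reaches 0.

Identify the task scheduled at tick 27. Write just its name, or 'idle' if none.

t=0: vr[A=0 D=0 H=0] → run A
t=1: vr[A=512/263 D=0 E=0 G=0 H=0] → run D
t=2: vr[A=512/263 D=1024/655 E=0 G=0 H=0] → run E
t=3: vr[A=512/263 D=1024/655 E=1024/2501 G=0 H=0] → run G
t=4: vr[A=512/263 D=1024/655 E=1024/2501 G=512/263 H=0] → run H
t=5: vr[A=512/263 D=1024/655 E=1024/2501 G=512/263 H=1024/423] → run E
t=6: vr[A=512/263 D=1024/655 E=2048/2501 G=512/263 H=1024/423] → run E
t=7: vr[A=512/263 D=1024/655 E=3072/2501 G=512/263 H=1024/423] → run E
t=8: vr[A=512/263 D=1024/655 E=4096/2501 G=512/263 H=1024/423] → run D
t=9: vr[A=512/263 D=2048/655 E=4096/2501 G=512/263 H=1024/423] → run E
t=10: vr[A=512/263 D=2048/655 G=512/263 H=1024/423] → run A
t=11: vr[A=1024/263 D=2048/655 G=512/263 H=1024/423] → run G
t=12: vr[A=1024/263 D=2048/655 G=1024/263 H=1024/423] → run H
t=13: vr[A=1024/263 D=2048/655 G=1024/263 H=2048/423] → run D
t=14: vr[A=1024/263 D=3072/655 G=1024/263 H=2048/423] → run A
t=15: vr[A=1536/263 D=3072/655 G=1024/263 H=2048/423] → run G
t=16: vr[A=1536/263 D=3072/655 G=1536/263 H=2048/423] → run D
t=17: vr[A=1536/263 D=4096/655 G=1536/263 H=2048/423] → run H
t=18: vr[A=1536/263 D=4096/655 G=1536/263 H=1024/141] → run A
t=19: vr[D=4096/655 G=1536/263 H=1024/141] → run G
t=20: vr[D=4096/655 G=2048/263 H=1024/141] → run D
t=21: vr[G=2048/263 H=1024/141] → run H
t=22: vr[G=2048/263 H=4096/423] → run G
t=23: vr[G=2560/263 H=4096/423] → run H
t=24: vr[G=2560/263 H=5120/423] → run G
t=25: vr[G=3072/263 H=5120/423] → run G
t=26: vr[H=5120/423] → run H
t=27: vr[H=2048/141] → run H
t=28: (idle)

running at tick 27 = H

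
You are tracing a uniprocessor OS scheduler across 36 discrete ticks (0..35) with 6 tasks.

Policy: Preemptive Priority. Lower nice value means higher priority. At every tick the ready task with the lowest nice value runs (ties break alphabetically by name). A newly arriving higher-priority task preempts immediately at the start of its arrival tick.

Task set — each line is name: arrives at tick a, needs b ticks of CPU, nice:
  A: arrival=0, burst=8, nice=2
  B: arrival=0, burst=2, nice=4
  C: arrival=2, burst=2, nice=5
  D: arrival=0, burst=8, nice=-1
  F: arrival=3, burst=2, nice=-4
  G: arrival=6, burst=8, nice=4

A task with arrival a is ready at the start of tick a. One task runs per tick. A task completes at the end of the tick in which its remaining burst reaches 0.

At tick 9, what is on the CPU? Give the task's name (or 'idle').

t=0: ready={A,B,D} → run D
t=1: ready={A,B,D} → run D
t=2: ready={A,B,C,D} → run D
t=3: ready={A,B,C,D,F} → run F
t=4: ready={A,B,C,D,F} → run F
t=5: ready={A,B,C,D} → run D
t=6: ready={A,B,C,D,G} → run D
t=7: ready={A,B,C,D,G} → run D
t=8: ready={A,B,C,D,G} → run D
t=9: ready={A,B,C,D,G} → run D
t=10: ready={A,B,C,G} → run A
t=11: ready={A,B,C,G} → run A
t=12: ready={A,B,C,G} → run A
t=13: ready={A,B,C,G} → run A
t=14: ready={A,B,C,G} → run A
t=15: ready={A,B,C,G} → run A
t=16: ready={A,B,C,G} → run A
t=17: ready={A,B,C,G} → run A
t=18: ready={B,C,G} → run B
t=19: ready={B,C,G} → run B
t=20: ready={C,G} → run G
t=21: ready={C,G} → run G
t=22: ready={C,G} → run G
t=23: ready={C,G} → run G
t=24: ready={C,G} → run G
t=25: ready={C,G} → run G
t=26: ready={C,G} → run G
t=27: ready={C,G} → run G
t=28: ready={C} → run C
t=29: ready={C} → run C
t=30: (idle)
t=31: (idle)
t=32: (idle)
t=33: (idle)
t=34: (idle)
t=35: (idle)

running at tick 9 = D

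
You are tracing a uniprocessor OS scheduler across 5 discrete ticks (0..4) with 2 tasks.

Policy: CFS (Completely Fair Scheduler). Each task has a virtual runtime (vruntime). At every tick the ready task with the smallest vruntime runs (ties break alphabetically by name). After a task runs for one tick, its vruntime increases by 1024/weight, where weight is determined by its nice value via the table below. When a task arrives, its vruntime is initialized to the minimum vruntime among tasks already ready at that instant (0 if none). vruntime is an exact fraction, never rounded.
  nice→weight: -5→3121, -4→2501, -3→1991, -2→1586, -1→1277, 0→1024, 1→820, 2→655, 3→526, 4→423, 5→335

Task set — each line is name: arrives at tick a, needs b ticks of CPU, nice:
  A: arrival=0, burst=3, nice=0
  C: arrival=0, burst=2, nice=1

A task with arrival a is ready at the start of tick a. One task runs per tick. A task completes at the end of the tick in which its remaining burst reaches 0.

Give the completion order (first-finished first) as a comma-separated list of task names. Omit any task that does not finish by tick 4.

completion order = C, A

t=0: vr[A=0 C=0] → run A
t=1: vr[A=1 C=0] → run C
t=2: vr[A=1 C=256/205] → run A
t=3: vr[A=2 C=256/205] → run C
t=4: vr[A=2] → run A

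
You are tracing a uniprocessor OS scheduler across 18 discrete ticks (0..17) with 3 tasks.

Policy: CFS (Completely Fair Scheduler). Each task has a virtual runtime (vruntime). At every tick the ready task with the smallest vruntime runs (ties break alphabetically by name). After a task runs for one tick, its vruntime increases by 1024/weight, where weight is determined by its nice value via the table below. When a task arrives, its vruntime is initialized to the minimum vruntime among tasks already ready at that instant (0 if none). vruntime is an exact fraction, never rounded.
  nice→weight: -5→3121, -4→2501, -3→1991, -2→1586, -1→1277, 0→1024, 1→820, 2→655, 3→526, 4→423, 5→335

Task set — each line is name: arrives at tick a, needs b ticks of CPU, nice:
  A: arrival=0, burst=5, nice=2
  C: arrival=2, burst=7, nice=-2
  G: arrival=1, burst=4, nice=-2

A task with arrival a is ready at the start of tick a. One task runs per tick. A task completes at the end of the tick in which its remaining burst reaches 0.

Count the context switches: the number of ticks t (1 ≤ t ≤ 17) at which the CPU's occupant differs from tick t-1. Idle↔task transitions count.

context switches = 14

t=0: vr[A=0] → run A
t=1: vr[A=1024/655 G=1024/655] → run A
t=2: vr[A=2048/655 C=1024/655 G=1024/655] → run C
t=3: vr[A=2048/655 C=1147392/519415 G=1024/655] → run G
t=4: vr[A=2048/655 C=1147392/519415 G=1147392/519415] → run C
t=5: vr[A=2048/655 C=1482752/519415 G=1147392/519415] → run G
t=6: vr[A=2048/655 C=1482752/519415 G=1482752/519415] → run C
t=7: vr[A=2048/655 C=1818112/519415 G=1482752/519415] → run G
t=8: vr[A=2048/655 C=1818112/519415 G=1818112/519415] → run A
t=9: vr[A=3072/655 C=1818112/519415 G=1818112/519415] → run C
t=10: vr[A=3072/655 C=2153472/519415 G=1818112/519415] → run G
t=11: vr[A=3072/655 C=2153472/519415] → run C
t=12: vr[A=3072/655 C=2488832/519415] → run A
t=13: vr[A=4096/655 C=2488832/519415] → run C
t=14: vr[A=4096/655 C=2824192/519415] → run C
t=15: vr[A=4096/655] → run A
t=16: (idle)
t=17: (idle)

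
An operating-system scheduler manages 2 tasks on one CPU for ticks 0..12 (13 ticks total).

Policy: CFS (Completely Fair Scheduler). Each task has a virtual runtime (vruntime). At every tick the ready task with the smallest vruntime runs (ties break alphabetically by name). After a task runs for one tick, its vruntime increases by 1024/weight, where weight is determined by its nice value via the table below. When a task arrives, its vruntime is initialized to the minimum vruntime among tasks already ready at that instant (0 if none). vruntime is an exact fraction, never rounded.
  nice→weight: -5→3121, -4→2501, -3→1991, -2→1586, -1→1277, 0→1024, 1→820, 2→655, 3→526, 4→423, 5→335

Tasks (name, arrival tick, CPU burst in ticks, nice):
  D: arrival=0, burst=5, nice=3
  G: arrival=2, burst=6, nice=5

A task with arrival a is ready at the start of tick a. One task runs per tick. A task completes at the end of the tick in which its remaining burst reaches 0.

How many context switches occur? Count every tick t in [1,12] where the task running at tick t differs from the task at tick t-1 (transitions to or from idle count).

t=0: vr[D=0] → run D
t=1: vr[D=512/263] → run D
t=2: vr[D=1024/263 G=1024/263] → run D
t=3: vr[D=1536/263 G=1024/263] → run G
t=4: vr[D=1536/263 G=612352/88105] → run D
t=5: vr[D=2048/263 G=612352/88105] → run G
t=6: vr[D=2048/263 G=881664/88105] → run D
t=7: vr[G=881664/88105] → run G
t=8: vr[G=1150976/88105] → run G
t=9: vr[G=1420288/88105] → run G
t=10: vr[G=337920/17621] → run G
t=11: (idle)
t=12: (idle)

context switches = 6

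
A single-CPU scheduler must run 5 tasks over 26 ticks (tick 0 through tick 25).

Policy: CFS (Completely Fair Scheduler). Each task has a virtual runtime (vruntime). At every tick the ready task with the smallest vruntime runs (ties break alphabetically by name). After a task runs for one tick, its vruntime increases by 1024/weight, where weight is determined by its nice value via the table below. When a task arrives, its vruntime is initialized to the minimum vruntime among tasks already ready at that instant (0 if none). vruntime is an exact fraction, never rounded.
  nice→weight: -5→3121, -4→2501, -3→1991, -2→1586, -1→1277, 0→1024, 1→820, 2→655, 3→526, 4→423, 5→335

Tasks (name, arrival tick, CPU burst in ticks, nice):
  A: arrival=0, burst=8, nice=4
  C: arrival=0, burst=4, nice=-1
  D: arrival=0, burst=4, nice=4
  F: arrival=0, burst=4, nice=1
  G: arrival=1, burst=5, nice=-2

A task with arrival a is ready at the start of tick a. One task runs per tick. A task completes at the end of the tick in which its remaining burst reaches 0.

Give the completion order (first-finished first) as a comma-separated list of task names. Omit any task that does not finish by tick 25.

t=0: vr[A=0 C=0 D=0 F=0] → run A
t=1: vr[A=1024/423 C=0 D=0 F=0 G=0] → run C
t=2: vr[A=1024/423 C=1024/1277 D=0 F=0 G=0] → run D
t=3: vr[A=1024/423 C=1024/1277 D=1024/423 F=0 G=0] → run F
t=4: vr[A=1024/423 C=1024/1277 D=1024/423 F=256/205 G=0] → run G
t=5: vr[A=1024/423 C=1024/1277 D=1024/423 F=256/205 G=512/793] → run G
t=6: vr[A=1024/423 C=1024/1277 D=1024/423 F=256/205 G=1024/793] → run C
t=7: vr[A=1024/423 C=2048/1277 D=1024/423 F=256/205 G=1024/793] → run F
t=8: vr[A=1024/423 C=2048/1277 D=1024/423 F=512/205 G=1024/793] → run G
t=9: vr[A=1024/423 C=2048/1277 D=1024/423 F=512/205 G=1536/793] → run C
t=10: vr[A=1024/423 C=3072/1277 D=1024/423 F=512/205 G=1536/793] → run G
t=11: vr[A=1024/423 C=3072/1277 D=1024/423 F=512/205 G=2048/793] → run C
t=12: vr[A=1024/423 D=1024/423 F=512/205 G=2048/793] → run A
t=13: vr[A=2048/423 D=1024/423 F=512/205 G=2048/793] → run D
t=14: vr[A=2048/423 D=2048/423 F=512/205 G=2048/793] → run F
t=15: vr[A=2048/423 D=2048/423 F=768/205 G=2048/793] → run G
t=16: vr[A=2048/423 D=2048/423 F=768/205] → run F
t=17: vr[A=2048/423 D=2048/423] → run A
t=18: vr[A=1024/141 D=2048/423] → run D
t=19: vr[A=1024/141 D=1024/141] → run A
t=20: vr[A=4096/423 D=1024/141] → run D
t=21: vr[A=4096/423] → run A
t=22: vr[A=5120/423] → run A
t=23: vr[A=2048/141] → run A
t=24: vr[A=7168/423] → run A
t=25: (idle)

completion order = C, G, F, D, A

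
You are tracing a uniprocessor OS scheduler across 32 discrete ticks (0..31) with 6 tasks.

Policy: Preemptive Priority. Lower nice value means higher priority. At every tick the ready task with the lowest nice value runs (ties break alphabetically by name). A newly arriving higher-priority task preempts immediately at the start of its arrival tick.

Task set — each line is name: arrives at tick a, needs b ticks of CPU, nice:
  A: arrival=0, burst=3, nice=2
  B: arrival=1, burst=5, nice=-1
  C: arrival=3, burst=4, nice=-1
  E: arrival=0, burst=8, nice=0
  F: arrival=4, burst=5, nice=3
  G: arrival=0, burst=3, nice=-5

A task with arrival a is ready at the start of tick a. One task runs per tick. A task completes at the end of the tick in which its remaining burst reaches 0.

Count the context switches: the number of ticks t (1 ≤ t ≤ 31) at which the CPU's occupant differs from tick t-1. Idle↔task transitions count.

context switches = 6

t=0: ready={A,E,G} → run G
t=1: ready={A,B,E,G} → run G
t=2: ready={A,B,E,G} → run G
t=3: ready={A,B,C,E} → run B
t=4: ready={A,B,C,E,F} → run B
t=5: ready={A,B,C,E,F} → run B
t=6: ready={A,B,C,E,F} → run B
t=7: ready={A,B,C,E,F} → run B
t=8: ready={A,C,E,F} → run C
t=9: ready={A,C,E,F} → run C
t=10: ready={A,C,E,F} → run C
t=11: ready={A,C,E,F} → run C
t=12: ready={A,E,F} → run E
t=13: ready={A,E,F} → run E
t=14: ready={A,E,F} → run E
t=15: ready={A,E,F} → run E
t=16: ready={A,E,F} → run E
t=17: ready={A,E,F} → run E
t=18: ready={A,E,F} → run E
t=19: ready={A,E,F} → run E
t=20: ready={A,F} → run A
t=21: ready={A,F} → run A
t=22: ready={A,F} → run A
t=23: ready={F} → run F
t=24: ready={F} → run F
t=25: ready={F} → run F
t=26: ready={F} → run F
t=27: ready={F} → run F
t=28: (idle)
t=29: (idle)
t=30: (idle)
t=31: (idle)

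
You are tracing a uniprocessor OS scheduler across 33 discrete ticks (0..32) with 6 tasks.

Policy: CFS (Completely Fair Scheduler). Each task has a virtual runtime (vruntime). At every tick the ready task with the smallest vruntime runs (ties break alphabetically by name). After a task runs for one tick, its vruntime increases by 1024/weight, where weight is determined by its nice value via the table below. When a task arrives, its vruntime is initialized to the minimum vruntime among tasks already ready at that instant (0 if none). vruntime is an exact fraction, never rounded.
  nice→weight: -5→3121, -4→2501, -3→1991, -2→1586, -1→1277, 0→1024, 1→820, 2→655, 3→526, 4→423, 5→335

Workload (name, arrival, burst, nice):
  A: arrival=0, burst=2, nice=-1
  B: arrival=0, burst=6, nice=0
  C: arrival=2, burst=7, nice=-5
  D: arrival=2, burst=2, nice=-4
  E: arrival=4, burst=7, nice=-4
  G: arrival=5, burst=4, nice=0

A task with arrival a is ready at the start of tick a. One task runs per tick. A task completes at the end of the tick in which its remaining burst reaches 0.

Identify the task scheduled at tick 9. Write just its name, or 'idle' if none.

running at tick 9 = D

t=0: vr[A=0 B=0] → run A
t=1: vr[A=1024/1277 B=0] → run B
t=2: vr[A=1024/1277 B=1 C=1024/1277 D=1024/1277] → run A
t=3: vr[B=1 C=1024/1277 D=1024/1277] → run C
t=4: vr[B=1 C=4503552/3985517 D=1024/1277 E=1024/1277] → run D
t=5: vr[B=1 C=4503552/3985517 D=3868672/3193777 E=1024/1277 G=1024/1277] → run E
t=6: vr[B=1 C=4503552/3985517 D=3868672/3193777 E=3868672/3193777 G=1024/1277] → run G
t=7: vr[B=1 C=4503552/3985517 D=3868672/3193777 E=3868672/3193777 G=2301/1277] → run B
t=8: vr[B=2 C=4503552/3985517 D=3868672/3193777 E=3868672/3193777 G=2301/1277] → run C
t=9: vr[B=2 C=5811200/3985517 D=3868672/3193777 E=3868672/3193777 G=2301/1277] → run D
t=10: vr[B=2 C=5811200/3985517 E=3868672/3193777 G=2301/1277] → run E
t=11: vr[B=2 C=5811200/3985517 E=5176320/3193777 G=2301/1277] → run C
t=12: vr[B=2 C=7118848/3985517 E=5176320/3193777 G=2301/1277] → run E
t=13: vr[B=2 C=7118848/3985517 E=6483968/3193777 G=2301/1277] → run C
t=14: vr[B=2 C=8426496/3985517 E=6483968/3193777 G=2301/1277] → run G
t=15: vr[B=2 C=8426496/3985517 E=6483968/3193777 G=3578/1277] → run B
t=16: vr[B=3 C=8426496/3985517 E=6483968/3193777 G=3578/1277] → run E
t=17: vr[B=3 C=8426496/3985517 E=7791616/3193777 G=3578/1277] → run C
t=18: vr[B=3 C=9734144/3985517 E=7791616/3193777 G=3578/1277] → run E
t=19: vr[B=3 C=9734144/3985517 E=9099264/3193777 G=3578/1277] → run C
t=20: vr[B=3 C=11041792/3985517 E=9099264/3193777 G=3578/1277] → run C
t=21: vr[B=3 E=9099264/3193777 G=3578/1277] → run G
t=22: vr[B=3 E=9099264/3193777 G=4855/1277] → run E
t=23: vr[B=3 E=10406912/3193777 G=4855/1277] → run B
t=24: vr[B=4 E=10406912/3193777 G=4855/1277] → run E
t=25: vr[B=4 G=4855/1277] → run G
t=26: vr[B=4] → run B
t=27: vr[B=5] → run B
t=28: (idle)
t=29: (idle)
t=30: (idle)
t=31: (idle)
t=32: (idle)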